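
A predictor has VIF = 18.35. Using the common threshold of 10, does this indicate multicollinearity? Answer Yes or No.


The threshold is 10.
VIF = 18.35 is >= 10.
Multicollinearity indication: Yes.

Yes


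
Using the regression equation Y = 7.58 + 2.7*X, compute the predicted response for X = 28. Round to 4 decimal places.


Substitute X = 28 into the equation:
Y = 7.58 + 2.7 * 28 = 7.58 + 75.6000 = 83.1800.

83.1800


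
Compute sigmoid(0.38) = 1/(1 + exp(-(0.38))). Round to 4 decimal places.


Compute exp(-0.3800) = 0.6839.
Sigmoid = 1 / (1 + 0.6839) = 1 / 1.6839 = 0.5939.

0.5939


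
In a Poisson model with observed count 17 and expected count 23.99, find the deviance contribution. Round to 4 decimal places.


First: ln(17/23.99) = -0.344424.
Then: 17 * -0.344424 = -5.855208.
y - mu = 17 - 23.99 = -6.99.
D = 2(-5.855208 - -6.99) = 2.269584, which rounds to 2.2696.

2.2696


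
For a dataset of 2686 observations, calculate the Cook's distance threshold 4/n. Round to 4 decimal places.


Using the rule of thumb:
Threshold = 4 / 2686 = 0.0015.

0.0015


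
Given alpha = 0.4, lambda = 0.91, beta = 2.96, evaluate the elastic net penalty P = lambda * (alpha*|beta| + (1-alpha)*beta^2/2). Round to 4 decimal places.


Compute:
L1 = 0.4 * 2.96 = 1.1840.
L2 = 0.6 * 2.96^2 / 2 = 2.6285.
Penalty = 0.91 * (1.1840 + 2.6285) = 3.4694.

3.4694


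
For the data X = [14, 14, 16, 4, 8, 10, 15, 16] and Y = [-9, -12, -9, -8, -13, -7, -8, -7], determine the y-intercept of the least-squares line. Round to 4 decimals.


First find the slope: b1 = 0.0687.
Means: xbar = 12.1250, ybar = -9.1250.
b0 = ybar - b1 * xbar = -9.1250 - 0.0687 * 12.1250 = -9.9577.

-9.9577


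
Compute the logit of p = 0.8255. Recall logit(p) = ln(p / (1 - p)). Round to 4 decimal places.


1 - p = 0.1745.
p/(1-p) = 4.7307.
logit = ln(4.7307) = 1.5541.

1.5541


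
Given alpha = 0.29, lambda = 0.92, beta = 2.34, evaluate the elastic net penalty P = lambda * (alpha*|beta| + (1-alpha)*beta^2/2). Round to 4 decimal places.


L1 component = 0.29 * |2.34| = 0.6786.
L2 component = 0.71 * 2.34^2 / 2 = 1.9438.
Penalty = 0.92 * (0.6786 + 1.9438) = 0.92 * 2.6224 = 2.4126.

2.4126


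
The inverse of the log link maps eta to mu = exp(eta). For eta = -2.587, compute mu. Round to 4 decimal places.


mu = exp(eta) = exp(-2.587).
= 0.0752.

0.0752


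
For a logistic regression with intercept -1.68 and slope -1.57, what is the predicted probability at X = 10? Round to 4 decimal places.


Linear predictor: z = -1.68 + -1.57 * 10 = -17.3800.
P = 1/(1 + exp(17.3800)) = 1/(1 + 35321415.1701) = 0.0000.

0.0000


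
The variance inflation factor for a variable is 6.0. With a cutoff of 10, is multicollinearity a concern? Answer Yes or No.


Compare VIF = 6.0 to the threshold of 10.
6.0 < 10, so the answer is No.

No


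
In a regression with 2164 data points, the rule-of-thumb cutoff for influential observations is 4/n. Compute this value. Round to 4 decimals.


Using the rule of thumb:
Threshold = 4 / 2164 = 0.0018.

0.0018


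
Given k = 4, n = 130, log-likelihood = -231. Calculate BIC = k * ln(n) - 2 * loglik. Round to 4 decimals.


Compute k*ln(n) = 4*ln(130) = 4*4.867534 = 19.470136.
Then -2*loglik = 462.
BIC = 19.470136 + 462 = 481.470136, which rounds to 481.4701.

481.4701


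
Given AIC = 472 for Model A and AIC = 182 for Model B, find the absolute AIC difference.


|AIC_A - AIC_B| = |472 - 182| = 290.
Model B is preferred (lower AIC).

290


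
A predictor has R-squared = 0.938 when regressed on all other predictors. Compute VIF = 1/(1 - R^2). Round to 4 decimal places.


VIF = 1 / (1 - 0.938).
= 1 / 0.062 = 16.1290.

16.1290


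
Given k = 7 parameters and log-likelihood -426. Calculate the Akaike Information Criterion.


Compute:
2k = 2*7 = 14.
-2*loglik = -2*(-426) = 852.
AIC = 14 + 852 = 866.

866


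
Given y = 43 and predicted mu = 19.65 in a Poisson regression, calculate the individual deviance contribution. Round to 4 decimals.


y/mu = 43/19.65 = 2.188295 (approx.), and ln(43/19.65) = 0.783123.
y * ln(y/mu) = 43 * 0.783123 = 33.674289.
y - mu = 23.35.
D = 2 * (33.674289 - 23.35) = 20.648578, which rounds to 20.6486.

20.6486


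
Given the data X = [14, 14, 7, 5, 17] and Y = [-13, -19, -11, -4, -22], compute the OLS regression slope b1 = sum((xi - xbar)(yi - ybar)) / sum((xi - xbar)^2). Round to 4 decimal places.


Calculate xbar = 11.4000, ybar = -13.8000.
S_xx = 105.2000, S_xy = -132.4000.
Using b1 = S_xy / S_xx = -132.4000 / 105.2000, we get b1 = -1.2586.

-1.2586


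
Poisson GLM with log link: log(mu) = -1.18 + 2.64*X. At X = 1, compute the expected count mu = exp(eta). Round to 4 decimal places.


Linear predictor: eta = -1.18 + (2.64)(1) = 1.4600.
Expected count: mu = exp(1.4600) = 4.3060.

4.3060


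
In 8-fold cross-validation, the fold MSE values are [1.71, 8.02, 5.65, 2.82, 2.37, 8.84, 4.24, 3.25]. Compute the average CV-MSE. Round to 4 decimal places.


Sum of fold MSEs = 36.9000.
Average = 36.9000 / 8 = 4.6125.

4.6125


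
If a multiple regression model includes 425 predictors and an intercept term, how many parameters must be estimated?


Including the intercept, the model has 425 predictor coefficients + 1 intercept.
Total = 426.

426


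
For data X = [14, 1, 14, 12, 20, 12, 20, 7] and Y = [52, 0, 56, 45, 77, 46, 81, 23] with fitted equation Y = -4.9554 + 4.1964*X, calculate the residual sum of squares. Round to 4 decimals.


For each point, residual = actual - predicted.
Residuals: [-1.7942, 0.7590, 2.2058, -0.4014, -1.9726, 0.5986, 2.0274, -1.4194].
Sum of squared residuals = 19.1964.

19.1964


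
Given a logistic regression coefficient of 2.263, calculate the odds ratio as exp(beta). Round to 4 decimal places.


The odds ratio is computed as:
OR = e^(2.263) = 9.6119.

9.6119


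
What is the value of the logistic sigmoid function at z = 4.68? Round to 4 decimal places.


exp(-4.6800) = 0.0093.
1 + exp(-z) = 1.0093.
sigmoid = 1/1.0093 = 0.9908.

0.9908


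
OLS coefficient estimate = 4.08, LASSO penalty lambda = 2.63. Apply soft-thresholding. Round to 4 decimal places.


|beta_OLS| = 4.08.
lambda = 2.63.
Since |beta| > lambda, coefficient = sign(beta)*(|beta| - lambda) = 1.4500.
Result = 1.4500.

1.4500


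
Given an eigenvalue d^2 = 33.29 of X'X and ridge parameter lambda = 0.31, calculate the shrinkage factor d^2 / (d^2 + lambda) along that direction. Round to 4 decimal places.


Denominator = d^2 + lambda = 33.29 + 0.31 = 33.6000.
Shrinkage = 33.29 / 33.6000 = 0.9908.

0.9908


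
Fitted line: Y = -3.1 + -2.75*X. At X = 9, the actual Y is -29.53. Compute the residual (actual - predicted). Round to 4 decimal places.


Fitted value at X = 9 is yhat = -3.1 + -2.75*9 = -27.8500.
Residual = -29.53 - -27.8500 = -1.6800.

-1.6800


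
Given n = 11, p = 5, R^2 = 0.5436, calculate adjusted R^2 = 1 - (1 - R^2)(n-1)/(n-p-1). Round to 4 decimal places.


Using the formula:
(1 - 0.5436) = 0.4564.
Multiply by 10/5: 0.4564 * 10 = 4.5640, then 4.5640 / 5 = 0.9128.
Adj R^2 = 1 - 0.9128 = 0.0872.

0.0872


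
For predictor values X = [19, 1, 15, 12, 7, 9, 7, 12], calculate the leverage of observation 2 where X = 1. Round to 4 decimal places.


Mean of X: xbar = 10.2500.
SXX = 213.5000.
For X = 1: h = 1/8 + (1 - 10.2500)^2/213.5000 = 0.5258.

0.5258


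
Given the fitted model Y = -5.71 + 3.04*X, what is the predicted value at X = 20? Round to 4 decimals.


Predicted value:
Y = -5.71 + (3.04)(20) = -5.71 + 60.8000 = 55.0900.

55.0900


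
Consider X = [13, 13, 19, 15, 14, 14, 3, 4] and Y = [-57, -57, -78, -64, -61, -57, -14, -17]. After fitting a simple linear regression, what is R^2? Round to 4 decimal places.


After computing the OLS fit (b0=-1.7234, b1=-4.1180):
SSres = 19.9096, SStot = 3629.8750.
R^2 = 1 - 19.9096/3629.8750 = 0.9945.

0.9945


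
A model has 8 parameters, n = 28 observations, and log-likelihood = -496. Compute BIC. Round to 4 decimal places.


Compute k*ln(n) = 8*ln(28) = 8*3.332205 = 26.657640.
Then -2*loglik = 992.
BIC = 26.657640 + 992 = 1018.657640, which rounds to 1018.6576.

1018.6576


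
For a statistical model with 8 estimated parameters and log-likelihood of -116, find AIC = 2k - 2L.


AIC = 2*8 - 2*(-116).
= 16 + 232 = 248.

248


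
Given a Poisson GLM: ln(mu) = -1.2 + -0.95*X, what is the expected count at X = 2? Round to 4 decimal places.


Linear predictor: eta = -1.2 + (-0.95)(2) = -3.1000.
Expected count: mu = exp(-3.1000) = 0.0450.

0.0450


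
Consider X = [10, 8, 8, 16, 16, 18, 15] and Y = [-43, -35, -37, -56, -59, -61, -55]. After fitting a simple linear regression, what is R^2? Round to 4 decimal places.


The fitted line is Y = -16.1927 + -2.5566*X.
SSres = 10.8747, SStot = 703.7143.
R^2 = 1 - SSres/SStot = 0.9845.

0.9845


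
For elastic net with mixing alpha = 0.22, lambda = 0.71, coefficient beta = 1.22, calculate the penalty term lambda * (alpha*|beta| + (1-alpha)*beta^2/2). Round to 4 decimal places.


alpha * |beta| = 0.22 * 1.22 = 0.2684.
(1-alpha) * beta^2/2 = 0.78 * 1.4884/2 = 0.5805.
Total = 0.71 * (0.2684 + 0.5805) = 0.6027.

0.6027


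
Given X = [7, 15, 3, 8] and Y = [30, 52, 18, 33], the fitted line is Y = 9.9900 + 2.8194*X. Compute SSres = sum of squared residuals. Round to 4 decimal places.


For each point, residual = actual - predicted.
Residuals: [0.2742, -0.2810, -0.4482, 0.4548].
Sum of squared residuals = 0.5619.

0.5619


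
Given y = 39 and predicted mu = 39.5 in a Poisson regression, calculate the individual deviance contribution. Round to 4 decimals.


First: ln(39/39.5) = -0.012739.
Then: 39 * -0.012739 = -0.496821.
y - mu = 39 - 39.5 = -0.5.
D = 2(-0.496821 - -0.5) = 0.006358, which rounds to 0.0064.

0.0064


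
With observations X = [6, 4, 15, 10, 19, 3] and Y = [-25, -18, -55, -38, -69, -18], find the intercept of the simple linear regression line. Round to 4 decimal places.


The slope is b1 = -3.2774.
Sample means are xbar = 9.5000 and ybar = -37.1667.
Intercept: b0 = -37.1667 - (-3.2774)(9.5000) = -6.0316.

-6.0316


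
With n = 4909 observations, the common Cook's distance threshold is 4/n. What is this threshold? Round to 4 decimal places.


The threshold is 4/n.
4/4909 = 0.0008.

0.0008


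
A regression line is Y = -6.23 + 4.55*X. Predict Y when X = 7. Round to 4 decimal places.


Substitute X = 7 into the equation:
Y = -6.23 + 4.55 * 7 = -6.23 + 31.8500 = 25.6200.

25.6200


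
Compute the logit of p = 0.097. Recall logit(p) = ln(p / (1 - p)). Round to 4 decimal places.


1 - p = 0.903.
p/(1-p) = 0.1074.
logit = ln(0.1074) = -2.2310.

-2.2310


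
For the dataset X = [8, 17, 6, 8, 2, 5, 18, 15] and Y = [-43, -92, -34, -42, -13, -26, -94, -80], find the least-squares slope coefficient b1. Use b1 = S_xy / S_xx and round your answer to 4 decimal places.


The sample means are xbar = 9.8750 and ybar = -53.0000.
Compute S_xx = 250.8750 and S_xy = -1309.0000.
Slope b1 = S_xy / S_xx = -1309.0000 / 250.8750 = -5.2177.

-5.2177


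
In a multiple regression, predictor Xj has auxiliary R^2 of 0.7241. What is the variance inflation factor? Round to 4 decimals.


Using VIF = 1/(1 - R^2_j):
1 - 0.7241 = 0.2759.
VIF = 3.6245.

3.6245


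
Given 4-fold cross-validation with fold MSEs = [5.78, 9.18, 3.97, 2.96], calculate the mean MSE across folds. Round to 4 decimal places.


Add all fold MSEs: 21.8900.
Divide by k = 4: 21.8900/4 = 5.4725.

5.4725


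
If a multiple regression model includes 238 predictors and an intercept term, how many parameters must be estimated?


Total coefficients = number of predictors + 1 (for the intercept).
= 238 + 1 = 239.

239


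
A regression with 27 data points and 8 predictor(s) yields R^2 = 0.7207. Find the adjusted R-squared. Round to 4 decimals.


Using the formula:
(1 - 0.7207) = 0.2793.
Multiply by 26/18: 0.2793 * 26 = 7.2618, then 7.2618 / 18 = 0.4034.
Adj R^2 = 1 - 0.4034 = 0.5966.

0.5966


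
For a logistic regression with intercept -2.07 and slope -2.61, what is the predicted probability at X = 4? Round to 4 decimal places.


Compute z = -2.07 + (-2.61)(4) = -12.5100.
exp(-z) = 271034.1211.
P = 1/(1 + 271034.1211) = 0.0000.

0.0000


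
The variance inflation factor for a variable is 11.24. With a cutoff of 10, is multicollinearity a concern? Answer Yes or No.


Compare VIF = 11.24 to the threshold of 10.
11.24 >= 10, so the answer is Yes.

Yes


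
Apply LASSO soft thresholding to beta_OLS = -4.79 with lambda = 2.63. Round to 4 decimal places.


Absolute value: |-4.79| = 4.79.
Compare to lambda = 2.63.
Since |beta| > lambda, coefficient = sign(beta)*(|beta| - lambda) = -2.1600.

-2.1600


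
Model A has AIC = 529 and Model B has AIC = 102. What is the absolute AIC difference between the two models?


Compute |529 - 102| = 427.
Model B has the smaller AIC.

427


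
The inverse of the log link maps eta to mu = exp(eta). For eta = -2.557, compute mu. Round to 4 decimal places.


Apply the inverse link:
mu = e^-2.557 = 0.0775.

0.0775


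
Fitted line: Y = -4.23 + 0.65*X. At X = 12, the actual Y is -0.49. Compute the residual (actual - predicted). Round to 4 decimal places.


Fitted value at X = 12 is yhat = -4.23 + 0.65*12 = 3.5700.
Residual = -0.49 - 3.5700 = -4.0600.

-4.0600


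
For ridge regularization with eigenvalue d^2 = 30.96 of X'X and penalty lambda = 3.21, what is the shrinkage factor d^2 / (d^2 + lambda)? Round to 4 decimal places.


d^2 + lambda = 30.96 + 3.21 = 34.1700.
Shrinkage factor = 30.96/34.1700 = 0.9061.

0.9061


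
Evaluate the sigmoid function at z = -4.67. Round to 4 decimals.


exp(4.6700) = 106.6977.
1 + exp(-z) = 107.6977.
sigmoid = 1/107.6977 = 0.0093.

0.0093


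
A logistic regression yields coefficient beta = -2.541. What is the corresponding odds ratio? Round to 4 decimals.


The odds ratio is computed as:
OR = e^(-2.541) = 0.0788.

0.0788


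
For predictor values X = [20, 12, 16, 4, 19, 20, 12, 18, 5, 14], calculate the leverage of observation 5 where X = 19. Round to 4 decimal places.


Mean of X: xbar = 14.0000.
SXX = 306.0000.
For X = 19: h = 1/10 + (19 - 14.0000)^2/306.0000 = 0.1817.

0.1817


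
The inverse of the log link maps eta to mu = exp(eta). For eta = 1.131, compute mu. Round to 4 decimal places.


Apply the inverse link:
mu = e^1.131 = 3.0988.

3.0988


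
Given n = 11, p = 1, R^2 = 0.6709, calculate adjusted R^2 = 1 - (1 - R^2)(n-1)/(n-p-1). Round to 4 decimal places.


Plug in: Adj R^2 = 1 - (1 - 0.6709) * 10/9.
= 1 - 0.3291 * 10/9
= 1 - 3.2910 / 9
= 1 - 0.3657 = 0.6343.

0.6343


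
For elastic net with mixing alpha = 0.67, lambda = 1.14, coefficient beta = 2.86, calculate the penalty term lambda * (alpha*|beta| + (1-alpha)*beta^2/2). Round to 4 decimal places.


alpha * |beta| = 0.67 * 2.86 = 1.9162.
(1-alpha) * beta^2/2 = 0.33 * 8.1796/2 = 1.3496.
Total = 1.14 * (1.9162 + 1.3496) = 3.7231.

3.7231


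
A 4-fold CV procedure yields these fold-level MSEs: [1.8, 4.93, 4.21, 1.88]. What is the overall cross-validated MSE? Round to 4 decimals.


Add all fold MSEs: 12.8200.
Divide by k = 4: 12.8200/4 = 3.2050.

3.2050


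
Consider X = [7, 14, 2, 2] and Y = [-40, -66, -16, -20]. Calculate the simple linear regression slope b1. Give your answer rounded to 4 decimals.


First compute the means: xbar = 6.2500, ybar = -35.5000.
Then S_xx = sum((xi - xbar)^2) = 96.7500.
S_xy = sum((xi - xbar)(yi - ybar)) = -388.5000.
b1 = S_xy / S_xx = -388.5000 / 96.7500 = -4.0155.

-4.0155


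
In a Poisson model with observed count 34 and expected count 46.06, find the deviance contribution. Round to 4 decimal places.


Compute y*ln(y/mu) = 34*ln(34/46.06) = 34*-0.303584 = -10.321856.
y - mu = -12.06.
D = 2*(-10.321856 - (-12.06)) = 3.476288, which rounds to 3.4763.

3.4763


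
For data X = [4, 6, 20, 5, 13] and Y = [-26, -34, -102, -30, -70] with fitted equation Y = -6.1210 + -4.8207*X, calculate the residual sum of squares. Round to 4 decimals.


For each point, residual = actual - predicted.
Residuals: [-0.5962, 1.0452, 0.5350, 0.2245, -1.2099].
Sum of squared residuals = 3.2484.

3.2484


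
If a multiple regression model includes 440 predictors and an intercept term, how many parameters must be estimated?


Each predictor gets one coefficient, plus one intercept.
Total parameters = 440 + 1 = 441.

441


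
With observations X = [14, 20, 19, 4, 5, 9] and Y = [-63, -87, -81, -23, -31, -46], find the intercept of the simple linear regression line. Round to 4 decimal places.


The slope is b1 = -3.7900.
Sample means are xbar = 11.8333 and ybar = -55.1667.
Intercept: b0 = -55.1667 - (-3.7900)(11.8333) = -10.3189.

-10.3189


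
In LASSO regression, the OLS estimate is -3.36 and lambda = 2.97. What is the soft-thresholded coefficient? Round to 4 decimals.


|beta_OLS| = 3.36.
lambda = 2.97.
Since |beta| > lambda, coefficient = sign(beta)*(|beta| - lambda) = -0.3900.
Result = -0.3900.

-0.3900


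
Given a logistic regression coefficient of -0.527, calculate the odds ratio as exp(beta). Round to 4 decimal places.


exp(-0.527) = 0.5904.
So the odds ratio is 0.5904.

0.5904


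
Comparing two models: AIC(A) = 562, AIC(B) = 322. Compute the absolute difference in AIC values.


Compute |562 - 322| = 240.
Model B has the smaller AIC.

240


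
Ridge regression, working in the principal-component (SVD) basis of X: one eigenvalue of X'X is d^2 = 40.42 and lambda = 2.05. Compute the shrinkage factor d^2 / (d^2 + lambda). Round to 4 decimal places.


d^2 + lambda = 40.42 + 2.05 = 42.4700.
Shrinkage factor = 40.42/42.4700 = 0.9517.

0.9517


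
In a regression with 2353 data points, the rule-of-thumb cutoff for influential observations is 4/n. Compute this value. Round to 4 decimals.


Using the rule of thumb:
Threshold = 4 / 2353 = 0.0017.

0.0017


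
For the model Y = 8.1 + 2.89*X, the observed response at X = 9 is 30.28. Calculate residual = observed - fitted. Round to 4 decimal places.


Compute yhat = 8.1 + (2.89)(9) = 34.1100.
Residual = actual - predicted = 30.28 - 34.1100 = -3.8300.

-3.8300


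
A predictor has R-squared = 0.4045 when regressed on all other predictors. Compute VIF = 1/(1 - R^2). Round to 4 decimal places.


VIF = 1 / (1 - 0.4045).
= 1 / 0.5955 = 1.6793.

1.6793


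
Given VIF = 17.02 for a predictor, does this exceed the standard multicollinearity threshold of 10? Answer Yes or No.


The threshold is 10.
VIF = 17.02 is >= 10.
Multicollinearity indication: Yes.

Yes


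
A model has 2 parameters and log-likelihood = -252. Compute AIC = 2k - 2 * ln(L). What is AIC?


Compute:
2k = 2*2 = 4.
-2*loglik = -2*(-252) = 504.
AIC = 4 + 504 = 508.

508


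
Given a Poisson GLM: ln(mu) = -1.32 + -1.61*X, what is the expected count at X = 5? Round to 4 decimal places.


eta = -1.32 + -1.61 * 5 = -9.3700.
mu = exp(-9.3700) = 0.0001.

0.0001


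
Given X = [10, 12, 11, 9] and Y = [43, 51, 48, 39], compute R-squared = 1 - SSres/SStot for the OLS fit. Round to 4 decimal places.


After computing the OLS fit (b0=2.2000, b1=4.1000):
SSres = 0.7000, SStot = 84.7500.
R^2 = 1 - 0.7000/84.7500 = 0.9917.

0.9917


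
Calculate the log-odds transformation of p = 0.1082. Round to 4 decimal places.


The odds are p/(1-p) = 0.1082 / 0.8918 = 0.1213.
logit(p) = ln(0.1213) = -2.1093.

-2.1093


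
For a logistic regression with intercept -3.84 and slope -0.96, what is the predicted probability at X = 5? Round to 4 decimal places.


Compute z = -3.84 + (-0.96)(5) = -8.6400.
exp(-z) = 5653.3298.
P = 1/(1 + 5653.3298) = 0.0002.

0.0002


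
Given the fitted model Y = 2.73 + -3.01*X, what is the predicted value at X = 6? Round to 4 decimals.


Substitute X = 6 into the equation:
Y = 2.73 + -3.01 * 6 = 2.73 + -18.0600 = -15.3300.

-15.3300


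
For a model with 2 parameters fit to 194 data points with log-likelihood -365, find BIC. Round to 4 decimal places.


ln(194) = 5.267858.
k * ln(n) = 2 * 5.267858 = 10.535716.
-2L = 730.
BIC = 10.535716 + 730 = 740.535716, which rounds to 740.5357.

740.5357


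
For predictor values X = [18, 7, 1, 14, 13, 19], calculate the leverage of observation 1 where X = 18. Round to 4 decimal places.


Mean of X: xbar = 12.0000.
SXX = 236.0000.
For X = 18: h = 1/6 + (18 - 12.0000)^2/236.0000 = 0.3192.

0.3192


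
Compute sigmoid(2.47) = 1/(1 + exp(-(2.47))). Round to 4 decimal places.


First, exp(-2.4700) = 0.0846.
Then sigma(z) = 1/(1 + 0.0846) = 0.9220.

0.9220


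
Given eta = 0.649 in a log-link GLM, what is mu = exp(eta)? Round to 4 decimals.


mu = exp(eta) = exp(0.649).
= 1.9136.

1.9136


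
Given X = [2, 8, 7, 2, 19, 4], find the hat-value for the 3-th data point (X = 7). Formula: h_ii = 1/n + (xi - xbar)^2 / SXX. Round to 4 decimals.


Mean of X: xbar = 7.0000.
SXX = 204.0000.
For X = 7: h = 1/6 + (7 - 7.0000)^2/204.0000 = 0.1667.

0.1667


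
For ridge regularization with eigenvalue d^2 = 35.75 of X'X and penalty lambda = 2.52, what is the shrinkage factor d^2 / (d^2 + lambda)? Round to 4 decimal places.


d^2 + lambda = 35.75 + 2.52 = 38.2700.
Shrinkage factor = 35.75/38.2700 = 0.9342.

0.9342


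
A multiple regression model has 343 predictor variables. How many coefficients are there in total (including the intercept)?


Including the intercept, the model has 343 predictor coefficients + 1 intercept.
Total = 344.

344


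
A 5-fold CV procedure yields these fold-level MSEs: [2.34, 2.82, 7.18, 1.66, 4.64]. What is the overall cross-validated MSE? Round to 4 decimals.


Sum of fold MSEs = 18.6400.
Average = 18.6400 / 5 = 3.7280.

3.7280


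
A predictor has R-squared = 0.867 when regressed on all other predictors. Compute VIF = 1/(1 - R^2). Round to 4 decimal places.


VIF = 1 / (1 - 0.867).
= 1 / 0.133 = 7.5188.

7.5188


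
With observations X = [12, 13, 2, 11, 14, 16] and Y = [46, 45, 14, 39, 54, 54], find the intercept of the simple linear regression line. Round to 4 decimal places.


Compute b1 = 3.0000 from the OLS formula.
With xbar = 11.3333 and ybar = 42.0000, the intercept is:
b0 = 42.0000 - 3.0000 * 11.3333 = 8.0000.

8.0000


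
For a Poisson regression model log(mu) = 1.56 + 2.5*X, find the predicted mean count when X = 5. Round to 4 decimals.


Linear predictor: eta = 1.56 + (2.5)(5) = 14.0600.
Expected count: mu = exp(14.0600) = 1276969.1800.

1276969.1800


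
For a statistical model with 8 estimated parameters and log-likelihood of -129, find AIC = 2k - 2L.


Compute:
2k = 2*8 = 16.
-2*loglik = -2*(-129) = 258.
AIC = 16 + 258 = 274.

274


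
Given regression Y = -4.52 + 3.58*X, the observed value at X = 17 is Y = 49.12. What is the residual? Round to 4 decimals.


Fitted value at X = 17 is yhat = -4.52 + 3.58*17 = 56.3400.
Residual = 49.12 - 56.3400 = -7.2200.

-7.2200


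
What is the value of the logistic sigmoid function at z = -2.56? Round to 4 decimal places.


First, exp(2.5600) = 12.9358.
Then sigma(z) = 1/(1 + 12.9358) = 0.0718.

0.0718


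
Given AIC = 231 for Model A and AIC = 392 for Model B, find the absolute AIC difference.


Compute |231 - 392| = 161.
Model A has the smaller AIC.

161


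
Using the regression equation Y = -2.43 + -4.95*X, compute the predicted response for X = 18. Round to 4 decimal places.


Predicted value:
Y = -2.43 + (-4.95)(18) = -2.43 + -89.1000 = -91.5300.

-91.5300


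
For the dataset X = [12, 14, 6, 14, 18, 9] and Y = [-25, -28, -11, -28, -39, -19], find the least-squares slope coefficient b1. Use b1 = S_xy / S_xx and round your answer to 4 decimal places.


First compute the means: xbar = 12.1667, ybar = -25.0000.
Then S_xx = sum((xi - xbar)^2) = 88.8333.
S_xy = sum((xi - xbar)(yi - ybar)) = -198.0000.
b1 = S_xy / S_xx = -198.0000 / 88.8333 = -2.2289.

-2.2289


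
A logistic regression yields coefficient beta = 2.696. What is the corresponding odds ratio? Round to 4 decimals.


exp(2.696) = 14.8203.
So the odds ratio is 14.8203.

14.8203


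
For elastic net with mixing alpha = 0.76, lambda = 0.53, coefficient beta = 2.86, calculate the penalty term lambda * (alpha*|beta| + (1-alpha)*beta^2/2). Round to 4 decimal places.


Compute:
L1 = 0.76 * 2.86 = 2.1736.
L2 = 0.24 * 2.86^2 / 2 = 0.9816.
Penalty = 0.53 * (2.1736 + 0.9816) = 1.6722.

1.6722


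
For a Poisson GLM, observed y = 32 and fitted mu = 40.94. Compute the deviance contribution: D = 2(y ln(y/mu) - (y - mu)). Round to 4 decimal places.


y/mu = 32/40.94 = 0.781632 (approx.), and ln(32/40.94) = -0.246372.
y * ln(y/mu) = 32 * -0.246372 = -7.883904.
y - mu = -8.94.
D = 2 * (-7.883904 - -8.94) = 2.112192, which rounds to 2.1122.

2.1122


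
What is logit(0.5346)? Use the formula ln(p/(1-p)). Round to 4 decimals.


1 - p = 0.4654.
p/(1-p) = 1.1487.
logit = ln(1.1487) = 0.1386.

0.1386


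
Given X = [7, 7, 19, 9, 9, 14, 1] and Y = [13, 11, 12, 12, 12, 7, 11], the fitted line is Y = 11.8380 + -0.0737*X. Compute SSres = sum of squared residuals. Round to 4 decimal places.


For each point, residual = actual - predicted.
Residuals: [1.6779, -0.3221, 1.5623, 0.8253, 0.8253, -3.8062, -0.7643].
Sum of squared residuals = 21.7934.

21.7934


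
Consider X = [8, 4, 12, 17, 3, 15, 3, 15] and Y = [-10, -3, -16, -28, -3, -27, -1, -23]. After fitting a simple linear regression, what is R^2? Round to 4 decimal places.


After computing the OLS fit (b0=4.3267, b1=-1.8911):
SSres = 19.0297, SStot = 876.8750.
R^2 = 1 - 19.0297/876.8750 = 0.9783.

0.9783


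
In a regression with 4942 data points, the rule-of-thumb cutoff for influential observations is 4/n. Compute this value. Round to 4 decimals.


The threshold is 4/n.
4/4942 = 0.0008.

0.0008


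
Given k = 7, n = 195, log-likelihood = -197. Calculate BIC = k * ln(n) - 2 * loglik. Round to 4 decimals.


k * ln(n) = 7 * ln(195) = 7 * 5.273000 = 36.911000.
-2 * loglik = -2 * (-197) = 394.
BIC = 36.911000 + 394 = 430.911000, which rounds to 430.9110.

430.9110


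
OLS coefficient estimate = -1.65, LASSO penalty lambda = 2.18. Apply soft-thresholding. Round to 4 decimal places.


Absolute value: |-1.65| = 1.65.
Compare to lambda = 2.18.
Since |beta| <= lambda, the coefficient is set to 0.

0.0000


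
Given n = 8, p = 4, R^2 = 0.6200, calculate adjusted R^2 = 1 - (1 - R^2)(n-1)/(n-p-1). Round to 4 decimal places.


Plug in: Adj R^2 = 1 - (1 - 0.6200) * 7/3.
= 1 - 0.3800 * 7/3
= 1 - 2.6600 / 3
= 1 - 0.8867 = 0.1133.

0.1133


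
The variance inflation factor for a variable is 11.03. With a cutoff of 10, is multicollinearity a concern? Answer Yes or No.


Compare VIF = 11.03 to the threshold of 10.
11.03 >= 10, so the answer is Yes.

Yes


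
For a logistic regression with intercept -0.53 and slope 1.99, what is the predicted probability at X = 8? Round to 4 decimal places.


Compute z = -0.53 + (1.99)(8) = 15.3900.
exp(-z) = 0.0000.
P = 1/(1 + 0.0000) = 1.0000.

1.0000


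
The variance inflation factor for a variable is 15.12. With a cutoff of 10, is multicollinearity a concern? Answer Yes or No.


Compare VIF = 15.12 to the threshold of 10.
15.12 >= 10, so the answer is Yes.

Yes


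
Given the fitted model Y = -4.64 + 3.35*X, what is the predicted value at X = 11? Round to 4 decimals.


Predicted value:
Y = -4.64 + (3.35)(11) = -4.64 + 36.8500 = 32.2100.

32.2100


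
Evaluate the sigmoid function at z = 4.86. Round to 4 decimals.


First, exp(-4.8600) = 0.0078.
Then sigma(z) = 1/(1 + 0.0078) = 0.9923.

0.9923


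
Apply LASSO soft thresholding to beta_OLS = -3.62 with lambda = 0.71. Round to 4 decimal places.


Check: |-3.62| = 3.62 vs lambda = 0.71.
Since |beta| > lambda, coefficient = sign(beta)*(|beta| - lambda) = -2.9100.
Soft-thresholded coefficient = -2.9100.

-2.9100


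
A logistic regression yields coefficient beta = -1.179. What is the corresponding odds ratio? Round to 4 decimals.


Odds ratio = exp(beta) = exp(-1.179).
= 0.3076.

0.3076


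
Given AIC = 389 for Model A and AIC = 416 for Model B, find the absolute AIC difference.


Absolute difference = |389 - 416| = 27.
The model with lower AIC (A) is preferred.

27


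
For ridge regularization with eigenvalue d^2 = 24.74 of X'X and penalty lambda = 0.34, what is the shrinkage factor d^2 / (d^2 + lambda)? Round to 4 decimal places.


d^2 + lambda = 24.74 + 0.34 = 25.0800.
Shrinkage factor = 24.74/25.0800 = 0.9864.

0.9864


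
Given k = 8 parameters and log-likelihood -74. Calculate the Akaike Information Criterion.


Compute:
2k = 2*8 = 16.
-2*loglik = -2*(-74) = 148.
AIC = 16 + 148 = 164.

164


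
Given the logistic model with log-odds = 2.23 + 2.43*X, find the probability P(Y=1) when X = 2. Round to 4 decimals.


Compute z = 2.23 + (2.43)(2) = 7.0900.
exp(-z) = 0.0008.
P = 1/(1 + 0.0008) = 0.9992.

0.9992


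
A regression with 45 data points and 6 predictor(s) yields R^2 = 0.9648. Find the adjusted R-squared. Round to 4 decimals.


Plug in: Adj R^2 = 1 - (1 - 0.9648) * 44/38.
= 1 - 0.0352 * 44/38
= 1 - 1.5488 / 38
= 1 - 0.0408 = 0.9592.

0.9592


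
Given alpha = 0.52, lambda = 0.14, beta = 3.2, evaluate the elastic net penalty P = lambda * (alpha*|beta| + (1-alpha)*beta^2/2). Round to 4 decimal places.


Compute:
L1 = 0.52 * 3.2 = 1.6640.
L2 = 0.48 * 3.2^2 / 2 = 2.4576.
Penalty = 0.14 * (1.6640 + 2.4576) = 0.5770.

0.5770


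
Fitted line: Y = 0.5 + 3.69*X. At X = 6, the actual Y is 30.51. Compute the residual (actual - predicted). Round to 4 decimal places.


Compute yhat = 0.5 + (3.69)(6) = 22.6400.
Residual = actual - predicted = 30.51 - 22.6400 = 7.8700.

7.8700


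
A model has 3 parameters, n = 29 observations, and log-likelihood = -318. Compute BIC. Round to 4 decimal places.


ln(29) = 3.367296.
k * ln(n) = 3 * 3.367296 = 10.101888.
-2L = 636.
BIC = 10.101888 + 636 = 646.101888, which rounds to 646.1019.

646.1019


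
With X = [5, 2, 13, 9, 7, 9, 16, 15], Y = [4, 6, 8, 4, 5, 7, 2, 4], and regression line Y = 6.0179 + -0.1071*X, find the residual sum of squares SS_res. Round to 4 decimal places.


Predicted values from Y = 6.0179 + -0.1071*X.
Residuals: [-1.4824, 0.1963, 3.3744, -1.0540, -0.2682, 1.9460, -2.3043, -0.4114].
SSres = 24.0714.

24.0714


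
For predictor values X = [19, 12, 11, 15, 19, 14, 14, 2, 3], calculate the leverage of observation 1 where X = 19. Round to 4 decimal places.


Mean of X: xbar = 12.1111.
SXX = 296.8889.
For X = 19: h = 1/9 + (19 - 12.1111)^2/296.8889 = 0.2710.

0.2710


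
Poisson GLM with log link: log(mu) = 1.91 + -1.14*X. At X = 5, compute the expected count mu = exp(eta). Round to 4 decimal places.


eta = 1.91 + -1.14 * 5 = -3.7900.
mu = exp(-3.7900) = 0.0226.

0.0226


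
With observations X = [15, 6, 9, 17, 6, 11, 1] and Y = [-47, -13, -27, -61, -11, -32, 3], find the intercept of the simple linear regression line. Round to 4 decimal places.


Compute b1 = -3.9492 from the OLS formula.
With xbar = 9.2857 and ybar = -26.8571, the intercept is:
b0 = -26.8571 - -3.9492 * 9.2857 = 9.8136.

9.8136


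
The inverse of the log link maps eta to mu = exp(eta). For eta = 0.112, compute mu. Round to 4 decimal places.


mu = exp(eta) = exp(0.112).
= 1.1185.

1.1185


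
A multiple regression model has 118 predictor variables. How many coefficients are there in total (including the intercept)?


Total coefficients = number of predictors + 1 (for the intercept).
= 118 + 1 = 119.

119


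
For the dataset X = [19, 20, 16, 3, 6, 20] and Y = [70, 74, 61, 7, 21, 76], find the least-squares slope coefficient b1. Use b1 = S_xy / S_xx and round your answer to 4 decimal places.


The sample means are xbar = 14.0000 and ybar = 51.5000.
Compute S_xx = 286.0000 and S_xy = 1127.0000.
Slope b1 = S_xy / S_xx = 1127.0000 / 286.0000 = 3.9406.

3.9406


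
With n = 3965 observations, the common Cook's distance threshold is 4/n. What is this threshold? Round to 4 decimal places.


Using the rule of thumb:
Threshold = 4 / 3965 = 0.0010.

0.0010


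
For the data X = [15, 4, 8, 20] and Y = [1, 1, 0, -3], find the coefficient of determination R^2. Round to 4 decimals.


Fit the OLS line: b0 = 2.0000, b1 = -0.1915.
SSres = 5.1489.
SStot = 10.7500.
R^2 = 1 - 5.1489/10.7500 = 0.5210.

0.5210


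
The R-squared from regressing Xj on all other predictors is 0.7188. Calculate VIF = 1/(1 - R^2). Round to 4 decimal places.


VIF = 1 / (1 - 0.7188).
= 1 / 0.2812 = 3.5562.

3.5562


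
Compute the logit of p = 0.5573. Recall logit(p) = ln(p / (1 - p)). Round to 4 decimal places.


1 - p = 0.4427.
p/(1-p) = 1.2589.
logit = ln(1.2589) = 0.2302.

0.2302


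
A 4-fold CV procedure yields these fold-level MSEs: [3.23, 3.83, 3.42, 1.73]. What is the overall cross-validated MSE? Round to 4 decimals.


Sum of fold MSEs = 12.2100.
Average = 12.2100 / 4 = 3.0525.

3.0525


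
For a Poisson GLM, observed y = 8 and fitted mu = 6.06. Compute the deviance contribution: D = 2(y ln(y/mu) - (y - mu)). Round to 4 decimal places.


Compute y*ln(y/mu) = 8*ln(8/6.06) = 8*0.277732 = 2.221856.
y - mu = 1.94.
D = 2*(2.221856 - (1.94)) = 0.563712, which rounds to 0.5637.

0.5637


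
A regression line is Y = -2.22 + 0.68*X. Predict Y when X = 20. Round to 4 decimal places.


Substitute X = 20 into the equation:
Y = -2.22 + 0.68 * 20 = -2.22 + 13.6000 = 11.3800.

11.3800


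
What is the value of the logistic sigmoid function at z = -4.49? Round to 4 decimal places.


Compute exp(4.4900) = 89.1214.
Sigmoid = 1 / (1 + 89.1214) = 1 / 90.1214 = 0.0111.

0.0111


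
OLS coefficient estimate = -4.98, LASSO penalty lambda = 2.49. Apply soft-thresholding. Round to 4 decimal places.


Absolute value: |-4.98| = 4.98.
Compare to lambda = 2.49.
Since |beta| > lambda, coefficient = sign(beta)*(|beta| - lambda) = -2.4900.

-2.4900


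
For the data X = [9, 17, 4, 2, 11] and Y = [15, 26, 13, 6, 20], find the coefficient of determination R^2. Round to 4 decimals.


The fitted line is Y = 5.4632 + 1.2252*X.
SSres = 14.0382, SStot = 226.0000.
R^2 = 1 - SSres/SStot = 0.9379.

0.9379


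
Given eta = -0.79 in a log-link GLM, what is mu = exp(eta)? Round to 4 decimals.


The inverse log link gives:
mu = exp(-0.79) = 0.4538.

0.4538


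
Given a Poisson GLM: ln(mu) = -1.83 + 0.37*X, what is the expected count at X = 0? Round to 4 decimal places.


Linear predictor: eta = -1.83 + (0.37)(0) = -1.8300.
Expected count: mu = exp(-1.8300) = 0.1604.

0.1604


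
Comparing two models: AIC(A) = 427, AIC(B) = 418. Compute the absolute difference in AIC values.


Absolute difference = |427 - 418| = 9.
The model with lower AIC (B) is preferred.

9


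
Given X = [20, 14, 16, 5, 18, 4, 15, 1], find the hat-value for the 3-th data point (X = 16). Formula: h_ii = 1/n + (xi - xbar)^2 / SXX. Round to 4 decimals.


Compute xbar = 11.6250 with n = 8 observations.
SXX = 361.8750.
Leverage = 1/8 + (16 - 11.6250)^2/361.8750 = 0.1779.

0.1779


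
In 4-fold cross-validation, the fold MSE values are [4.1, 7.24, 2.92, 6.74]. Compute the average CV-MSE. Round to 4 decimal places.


Add all fold MSEs: 21.0000.
Divide by k = 4: 21.0000/4 = 5.2500.

5.2500


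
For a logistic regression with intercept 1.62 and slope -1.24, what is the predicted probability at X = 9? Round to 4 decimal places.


Linear predictor: z = 1.62 + -1.24 * 9 = -9.5400.
P = 1/(1 + exp(9.5400)) = 1/(1 + 13904.9476) = 0.0001.

0.0001


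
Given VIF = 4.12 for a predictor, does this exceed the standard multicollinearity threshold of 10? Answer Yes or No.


Compare VIF = 4.12 to the threshold of 10.
4.12 < 10, so the answer is No.

No


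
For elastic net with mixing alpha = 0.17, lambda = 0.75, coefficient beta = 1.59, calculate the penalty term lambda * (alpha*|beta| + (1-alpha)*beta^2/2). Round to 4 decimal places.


alpha * |beta| = 0.17 * 1.59 = 0.2703.
(1-alpha) * beta^2/2 = 0.83 * 2.5281/2 = 1.0492.
Total = 0.75 * (0.2703 + 1.0492) = 0.9896.

0.9896


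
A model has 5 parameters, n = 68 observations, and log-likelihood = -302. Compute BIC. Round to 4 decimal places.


ln(68) = 4.219508.
k * ln(n) = 5 * 4.219508 = 21.097540.
-2L = 604.
BIC = 21.097540 + 604 = 625.097540, which rounds to 625.0975.

625.0975


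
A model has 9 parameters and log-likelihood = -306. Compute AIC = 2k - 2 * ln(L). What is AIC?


Compute:
2k = 2*9 = 18.
-2*loglik = -2*(-306) = 612.
AIC = 18 + 612 = 630.

630


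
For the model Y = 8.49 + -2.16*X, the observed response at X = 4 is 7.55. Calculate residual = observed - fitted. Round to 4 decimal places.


Fitted value at X = 4 is yhat = 8.49 + -2.16*4 = -0.1500.
Residual = 7.55 - -0.1500 = 7.7000.

7.7000


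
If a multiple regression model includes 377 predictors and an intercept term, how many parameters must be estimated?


Total coefficients = number of predictors + 1 (for the intercept).
= 377 + 1 = 378.

378


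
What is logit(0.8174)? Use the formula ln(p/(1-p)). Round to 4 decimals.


The odds are p/(1-p) = 0.8174 / 0.1826 = 4.4765.
logit(p) = ln(4.4765) = 1.4988.

1.4988


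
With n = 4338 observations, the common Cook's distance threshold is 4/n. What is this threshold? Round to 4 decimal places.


Cook's distance cutoff = 4/n = 4/4338.
= 0.0009.

0.0009


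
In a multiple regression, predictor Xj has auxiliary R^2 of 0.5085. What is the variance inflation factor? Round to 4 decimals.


VIF = 1 / (1 - 0.5085).
= 1 / 0.4915 = 2.0346.

2.0346


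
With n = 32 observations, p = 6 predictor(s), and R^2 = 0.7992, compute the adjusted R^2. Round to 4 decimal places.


Using the formula:
(1 - 0.7992) = 0.2008.
Multiply by 31/25: 0.2008 * 31 = 6.2248, then 6.2248 / 25 = 0.2490.
Adj R^2 = 1 - 0.2490 = 0.7510.

0.7510


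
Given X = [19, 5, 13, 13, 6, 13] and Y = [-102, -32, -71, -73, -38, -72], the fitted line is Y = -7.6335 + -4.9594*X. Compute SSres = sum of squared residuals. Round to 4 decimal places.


For each point, residual = actual - predicted.
Residuals: [-0.1379, 0.4305, 1.1057, -0.8943, -0.6101, 0.1057].
Sum of squared residuals = 2.6101.

2.6101


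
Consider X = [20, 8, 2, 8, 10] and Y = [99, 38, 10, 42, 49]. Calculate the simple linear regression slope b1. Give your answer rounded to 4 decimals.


First compute the means: xbar = 9.6000, ybar = 47.6000.
Then S_xx = sum((xi - xbar)^2) = 171.2000.
S_xy = sum((xi - xbar)(yi - ybar)) = 845.2000.
b1 = S_xy / S_xx = 845.2000 / 171.2000 = 4.9369.

4.9369


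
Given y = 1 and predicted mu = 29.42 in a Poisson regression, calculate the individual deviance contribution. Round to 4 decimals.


Compute y*ln(y/mu) = 1*ln(1/29.42) = 1*-3.381675 = -3.381675.
y - mu = -28.42.
D = 2*(-3.381675 - (-28.42)) = 50.076650, which rounds to 50.0767.

50.0767


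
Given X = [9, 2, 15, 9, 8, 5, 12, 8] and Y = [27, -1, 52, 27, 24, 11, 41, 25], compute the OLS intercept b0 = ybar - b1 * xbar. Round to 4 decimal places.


Compute b1 = 4.1091 from the OLS formula.
With xbar = 8.5000 and ybar = 25.7500, the intercept is:
b0 = 25.7500 - 4.1091 * 8.5000 = -9.1773.

-9.1773


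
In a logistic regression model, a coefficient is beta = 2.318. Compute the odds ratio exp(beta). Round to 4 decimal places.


The odds ratio is computed as:
OR = e^(2.318) = 10.1553.

10.1553


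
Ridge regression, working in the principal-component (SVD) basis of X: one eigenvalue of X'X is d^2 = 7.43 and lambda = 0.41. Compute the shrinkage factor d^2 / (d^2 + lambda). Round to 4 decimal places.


Denominator = d^2 + lambda = 7.43 + 0.41 = 7.8400.
Shrinkage = 7.43 / 7.8400 = 0.9477.

0.9477


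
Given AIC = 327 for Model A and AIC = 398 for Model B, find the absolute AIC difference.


Compute |327 - 398| = 71.
Model A has the smaller AIC.

71
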